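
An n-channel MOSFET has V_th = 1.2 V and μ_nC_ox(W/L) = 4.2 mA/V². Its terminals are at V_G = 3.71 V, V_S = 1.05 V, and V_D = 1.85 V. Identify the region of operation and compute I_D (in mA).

Triode; I_D = 3.56 mA

V_GS = V_G − V_S = 3.71 − 1.05 = 2.66 V; V_DS = V_D − V_S = 1.85 − 1.05 = 0.8 V.
V_ov = V_GS − V_th = 2.66 − 1.2 = 1.46 V.
Since V_DS = 0.8 V < V_ov = 1.46 V, the device is in the triode region.
I_D = k_n [V_ov · V_DS − ½ V_DS²] = 4.2 × [1.46 × 0.8 − 0.5 × 0.8²] = 3.56 mA.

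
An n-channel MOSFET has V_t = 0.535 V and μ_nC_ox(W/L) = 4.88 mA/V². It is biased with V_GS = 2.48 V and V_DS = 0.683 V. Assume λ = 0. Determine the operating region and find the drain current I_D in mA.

Triode; I_D = 5.34 mA

V_ov = V_GS − V_t = 2.48 − 0.535 = 1.94 V.
Since V_DS = 0.683 V < V_ov = 1.94 V, the device is in the triode region.
I_D = k_n [V_ov · V_DS − ½ V_DS²] = 4.88 × [1.94 × 0.683 − 0.5 × 0.683²] = 5.34 mA.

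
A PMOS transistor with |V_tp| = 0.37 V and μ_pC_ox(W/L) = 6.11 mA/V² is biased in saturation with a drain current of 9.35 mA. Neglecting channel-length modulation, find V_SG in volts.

In saturation I_D = ½ k_p (V_SG − |V_tp|)², so V_SG − |V_tp| = √(2 I_D / k_p) = √(2 × 9.35 / 6.11) = 1.75 V.
V_SG = 0.37 + 1.75 = 2.12 V.

V_SG = 2.12 V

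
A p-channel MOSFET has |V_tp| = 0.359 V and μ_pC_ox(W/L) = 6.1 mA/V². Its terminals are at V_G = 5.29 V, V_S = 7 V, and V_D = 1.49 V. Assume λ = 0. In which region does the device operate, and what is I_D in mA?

Saturation; I_D = 5.57 mA

V_SG = V_S − V_G = 7 − 5.29 = 1.71 V; V_SD = V_S − V_D = 7 − 1.49 = 5.51 V.
V_ov = V_SG − |V_tp| = 1.71 − 0.359 = 1.35 V.
Since V_SD = 5.51 V ≥ V_ov = 1.35 V, the device is in saturation.
I_D = ½ k_p V_ov² = 0.5 × 6.1 × 1.35² = 5.57 mA.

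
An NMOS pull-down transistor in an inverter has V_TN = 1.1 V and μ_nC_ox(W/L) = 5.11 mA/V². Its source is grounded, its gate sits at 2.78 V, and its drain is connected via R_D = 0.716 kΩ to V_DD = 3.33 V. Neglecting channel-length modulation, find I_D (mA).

V_GS = V_G = 2.78 V, so V_ov = 2.78 − 1.1 = 1.68 V.
Assume saturation: I_D = ½ k_n V_ov² = 0.5 × 5.11 × 1.68² = 7.21 mA, giving V_DS = V_DD − I_D R_D = 3.33 − 7.21 × 0.716 = -1.83 V.
But -1.83 V < V_ov = 1.68 V, so the device is actually in triode.
In triode I_D = k_n[V_ov V_DS − ½ V_DS²] and I_D = (V_DD − V_DS)/R_D. Equating: 1.83 V_DS² − 7.147 V_DS + 3.33 = 0, giving V_DS = 0.541 V (the root below V_ov).
I_D = (3.33 − 0.541) / 0.716 = 3.9 mA.

I_D = 3.90 mA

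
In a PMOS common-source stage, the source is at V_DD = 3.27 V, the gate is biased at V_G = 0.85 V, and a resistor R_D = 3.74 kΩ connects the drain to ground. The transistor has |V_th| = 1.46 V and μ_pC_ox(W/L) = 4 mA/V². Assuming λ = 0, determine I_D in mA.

I_D = 0.810 mA

V_SG = V_DD − V_G = 3.27 − 0.85 = 2.42 V, so V_ov = 2.42 − 1.46 = 0.96 V.
Assume saturation: I_D = ½ k_p V_ov² = 0.5 × 4 × 0.96² = 1.84 mA, giving V_SD = V_DD − I_D R_D = 3.27 − 1.84 × 3.74 = -3.62 V.
But -3.62 V < V_ov = 0.96 V, so the device is actually in triode.
In triode I_D = k_p[V_ov V_SD − ½ V_SD²] and I_D = (V_DD − V_SD)/R_D. Equating: 7.48 V_SD² − 15.36 V_SD + 3.27 = 0, giving V_SD = 0.241 V (the root below V_ov).
I_D = (3.27 − 0.241) / 3.74 = 0.81 mA.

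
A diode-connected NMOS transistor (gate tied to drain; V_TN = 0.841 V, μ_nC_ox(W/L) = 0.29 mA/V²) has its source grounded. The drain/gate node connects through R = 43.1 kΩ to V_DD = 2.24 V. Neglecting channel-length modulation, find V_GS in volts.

V_GS = 1.24 V

With gate tied to drain, V_GS = V_DS ≥ V_GS − V_TN, so the device is in saturation.
KCL at the drain: ½ k_n (V_GS − V_TN)² = (V_DD − V_GS)/R.
Let x = V_GS − 0.841. Then 6.25 x² + x − 1.399 = 0, giving x = 0.4 V (positive root), so V_GS = 1.24 V.
I_D = (V_DD − V_GS)/R = (2.24 − 1.24) / 43.1 = 0.0232 mA.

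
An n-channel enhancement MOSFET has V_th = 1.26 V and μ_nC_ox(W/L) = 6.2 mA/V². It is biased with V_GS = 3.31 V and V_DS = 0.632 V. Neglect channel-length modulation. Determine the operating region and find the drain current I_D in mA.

V_ov = V_GS − V_th = 3.31 − 1.26 = 2.05 V.
Since V_DS = 0.632 V < V_ov = 2.05 V, the device is in the triode region.
I_D = k_n [V_ov · V_DS − ½ V_DS²] = 6.2 × [2.05 × 0.632 − 0.5 × 0.632²] = 6.79 mA.

Triode; I_D = 6.79 mA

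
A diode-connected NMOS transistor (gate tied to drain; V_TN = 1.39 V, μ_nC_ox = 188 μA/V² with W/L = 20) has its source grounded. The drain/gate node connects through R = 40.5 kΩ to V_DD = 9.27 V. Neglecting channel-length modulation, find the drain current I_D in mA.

With gate tied to drain, V_GS = V_DS ≥ V_GS − V_TN, so the device is in saturation.
k_n = μ_nC_ox · (W/L) = 3.76 mA/V².
KCL at the drain: ½ k_n (V_GS − V_TN)² = (V_DD − V_GS)/R.
Let x = V_GS − 1.39. Then 76.1 x² + x − 7.88 = 0, giving x = 0.315 V (positive root), so V_GS = 1.71 V.
I_D = (V_DD − V_GS)/R = (9.27 − 1.71) / 40.5 = 0.187 mA.

I_D = 0.187 mA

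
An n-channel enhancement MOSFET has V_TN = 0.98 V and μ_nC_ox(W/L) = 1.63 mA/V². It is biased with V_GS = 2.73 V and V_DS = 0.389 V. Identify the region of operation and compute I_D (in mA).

V_ov = V_GS − V_TN = 2.73 − 0.98 = 1.75 V.
Since V_DS = 0.389 V < V_ov = 1.75 V, the device is in the triode region.
I_D = k_n [V_ov · V_DS − ½ V_DS²] = 1.63 × [1.75 × 0.389 − 0.5 × 0.389²] = 0.986 mA.

Triode; I_D = 0.986 mA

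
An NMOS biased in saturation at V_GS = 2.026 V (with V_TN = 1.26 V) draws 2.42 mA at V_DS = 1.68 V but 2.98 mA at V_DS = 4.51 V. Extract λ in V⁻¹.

λ = 0.0948 V⁻¹

With V_GS fixed, I_D ∝ (1 + λ V_DS) in saturation, so I_D2/I_D1 = (1 + λ V_DS2)/(1 + λ V_DS1).
2.98/2.42 = 1.231 = (1 + 4.51 λ)/(1 + 1.68 λ).
Solving: λ (I_D1 V_DS2 − I_D2 V_DS1) = I_D2 − I_D1, so λ = (2.98 − 2.42) / (2.42 × 4.51 − 2.98 × 1.68) = 0.56 / 5.91 = 0.0948 V⁻¹.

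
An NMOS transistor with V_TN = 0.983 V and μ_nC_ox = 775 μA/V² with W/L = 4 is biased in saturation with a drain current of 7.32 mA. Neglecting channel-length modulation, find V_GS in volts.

k_n = μ_nC_ox · (W/L) = 3.1 mA/V².
In saturation I_D = ½ k_n (V_GS − V_TN)², so V_GS − V_TN = √(2 I_D / k_n) = √(2 × 7.32 / 3.1) = 2.17 V.
V_GS = 0.983 + 2.17 = 3.16 V.

V_GS = 3.16 V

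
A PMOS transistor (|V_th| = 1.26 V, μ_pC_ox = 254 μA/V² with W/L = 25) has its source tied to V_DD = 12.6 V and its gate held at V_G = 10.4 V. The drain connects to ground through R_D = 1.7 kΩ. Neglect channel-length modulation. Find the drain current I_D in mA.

I_D = 2.81 mA

V_SG = V_DD − V_G = 12.6 − 10.4 = 2.2 V, so V_ov = 2.2 − 1.26 = 0.94 V.
k_p = μ_pC_ox · (W/L) = 6.35 mA/V².
Assume saturation: I_D = ½ k_p V_ov² = 0.5 × 6.35 × 0.94² = 2.81 mA, giving V_SD = V_DD − I_D R_D = 12.6 − 2.81 × 1.7 = 7.83 V.
V_SD = 7.83 V ≥ V_ov = 0.94 V, confirming saturation.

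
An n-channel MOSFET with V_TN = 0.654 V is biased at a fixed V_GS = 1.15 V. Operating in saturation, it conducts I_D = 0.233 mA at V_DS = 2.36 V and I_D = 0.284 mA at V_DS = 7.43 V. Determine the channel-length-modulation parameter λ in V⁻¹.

With V_GS fixed, I_D ∝ (1 + λ V_DS) in saturation, so I_D2/I_D1 = (1 + λ V_DS2)/(1 + λ V_DS1).
0.284/0.233 = 1.219 = (1 + 7.43 λ)/(1 + 2.36 λ).
Solving: λ (I_D1 V_DS2 − I_D2 V_DS1) = I_D2 − I_D1, so λ = (0.284 − 0.233) / (0.233 × 7.43 − 0.284 × 2.36) = 0.051 / 1.06 = 0.0481 V⁻¹.

λ = 0.0481 V⁻¹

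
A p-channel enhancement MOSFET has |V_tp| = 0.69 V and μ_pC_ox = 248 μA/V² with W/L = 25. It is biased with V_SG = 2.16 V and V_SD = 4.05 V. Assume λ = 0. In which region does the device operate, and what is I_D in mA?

Saturation; I_D = 6.70 mA

k_p = μ_pC_ox · (W/L) = 6.2 mA/V².
V_ov = V_SG − |V_tp| = 2.16 − 0.69 = 1.47 V.
Since V_SD = 4.05 V ≥ V_ov = 1.47 V, the device is in saturation.
I_D = ½ k_p V_ov² = 0.5 × 6.2 × 1.47² = 6.7 mA.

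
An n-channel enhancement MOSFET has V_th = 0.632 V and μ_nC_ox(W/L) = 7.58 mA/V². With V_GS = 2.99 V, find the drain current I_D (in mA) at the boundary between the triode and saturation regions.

At the boundary V_DS = V_ov = V_GS − V_th = 2.99 − 0.632 = 2.36 V.
I_D = ½ k_n V_ov² = 0.5 × 7.58 × 2.36² = 21.1 mA.

I_D = 21.1 mA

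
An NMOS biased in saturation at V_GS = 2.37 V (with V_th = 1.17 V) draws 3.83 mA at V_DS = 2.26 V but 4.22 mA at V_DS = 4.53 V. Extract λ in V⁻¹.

λ = 0.0499 V⁻¹

With V_GS fixed, I_D ∝ (1 + λ V_DS) in saturation, so I_D2/I_D1 = (1 + λ V_DS2)/(1 + λ V_DS1).
4.22/3.83 = 1.102 = (1 + 4.53 λ)/(1 + 2.26 λ).
Solving: λ (I_D1 V_DS2 − I_D2 V_DS1) = I_D2 − I_D1, so λ = (4.22 − 3.83) / (3.83 × 4.53 − 4.22 × 2.26) = 0.39 / 7.81 = 0.0499 V⁻¹.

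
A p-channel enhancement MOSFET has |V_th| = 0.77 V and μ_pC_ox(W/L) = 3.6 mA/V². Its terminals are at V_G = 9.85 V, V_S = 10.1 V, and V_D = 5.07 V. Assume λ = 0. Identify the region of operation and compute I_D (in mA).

Cutoff; I_D = 0 mA

V_SG = V_S − V_G = 10.1 − 9.85 = 0.25 V; V_SD = V_S − V_D = 10.1 − 5.07 = 5.03 V.
V_SG = 0.25 V < |V_th| = 0.77 V, so the transistor is in cutoff.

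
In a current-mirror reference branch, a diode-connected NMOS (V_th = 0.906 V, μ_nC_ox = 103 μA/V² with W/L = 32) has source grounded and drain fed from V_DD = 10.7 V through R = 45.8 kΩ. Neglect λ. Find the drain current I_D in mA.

I_D = 0.206 mA

With gate tied to drain, V_GS = V_DS ≥ V_GS − V_th, so the device is in saturation.
k_n = μ_nC_ox · (W/L) = 3.296 mA/V².
KCL at the drain: ½ k_n (V_GS − V_th)² = (V_DD − V_GS)/R.
Let x = V_GS − 0.906. Then 75.5 x² + x − 9.794 = 0, giving x = 0.354 V (positive root), so V_GS = 1.26 V.
I_D = (V_DD − V_GS)/R = (10.7 − 1.26) / 45.8 = 0.206 mA.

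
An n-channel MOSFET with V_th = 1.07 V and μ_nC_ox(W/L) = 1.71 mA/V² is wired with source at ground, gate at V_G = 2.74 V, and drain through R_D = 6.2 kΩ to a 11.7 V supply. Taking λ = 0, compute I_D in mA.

V_GS = V_G = 2.74 V, so V_ov = 2.74 − 1.07 = 1.67 V.
Assume saturation: I_D = ½ k_n V_ov² = 0.5 × 1.71 × 1.67² = 2.38 mA, giving V_DS = V_DD − I_D R_D = 11.7 − 2.38 × 6.2 = -3.08 V.
But -3.08 V < V_ov = 1.67 V, so the device is actually in triode.
In triode I_D = k_n[V_ov V_DS − ½ V_DS²] and I_D = (V_DD − V_DS)/R_D. Equating: 5.3 V_DS² − 18.71 V_DS + 11.7 = 0, giving V_DS = 0.813 V (the root below V_ov).
I_D = (11.7 − 0.813) / 6.2 = 1.76 mA.

I_D = 1.76 mA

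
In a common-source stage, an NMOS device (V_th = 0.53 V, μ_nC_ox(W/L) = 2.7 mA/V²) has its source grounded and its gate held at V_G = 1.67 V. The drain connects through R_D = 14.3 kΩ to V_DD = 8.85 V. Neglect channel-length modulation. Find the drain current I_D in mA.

V_GS = V_G = 1.67 V, so V_ov = 1.67 − 0.53 = 1.14 V.
Assume saturation: I_D = ½ k_n V_ov² = 0.5 × 2.7 × 1.14² = 1.75 mA, giving V_DS = V_DD − I_D R_D = 8.85 − 1.75 × 14.3 = -16.2 V.
But -16.2 V < V_ov = 1.14 V, so the device is actually in triode.
In triode I_D = k_n[V_ov V_DS − ½ V_DS²] and I_D = (V_DD − V_DS)/R_D. Equating: 19.3 V_DS² − 45.02 V_DS + 8.85 = 0, giving V_DS = 0.217 V (the root below V_ov).
I_D = (8.85 − 0.217) / 14.3 = 0.604 mA.

I_D = 0.604 mA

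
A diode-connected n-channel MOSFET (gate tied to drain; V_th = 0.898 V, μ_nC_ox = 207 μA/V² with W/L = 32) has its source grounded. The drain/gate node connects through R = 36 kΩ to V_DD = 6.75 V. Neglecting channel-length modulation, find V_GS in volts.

With gate tied to drain, V_GS = V_DS ≥ V_GS − V_th, so the device is in saturation.
k_n = μ_nC_ox · (W/L) = 6.624 mA/V².
KCL at the drain: ½ k_n (V_GS − V_th)² = (V_DD − V_GS)/R.
Let x = V_GS − 0.898. Then 119 x² + x − 5.852 = 0, giving x = 0.217 V (positive root), so V_GS = 1.12 V.
I_D = (V_DD − V_GS)/R = (6.75 − 1.12) / 36 = 0.157 mA.

V_GS = 1.12 V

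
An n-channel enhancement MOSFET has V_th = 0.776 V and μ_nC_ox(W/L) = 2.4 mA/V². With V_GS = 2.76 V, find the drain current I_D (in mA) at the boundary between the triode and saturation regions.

At the boundary V_DS = V_ov = V_GS − V_th = 2.76 − 0.776 = 1.98 V.
I_D = ½ k_n V_ov² = 0.5 × 2.4 × 1.98² = 4.72 mA.

I_D = 4.72 mA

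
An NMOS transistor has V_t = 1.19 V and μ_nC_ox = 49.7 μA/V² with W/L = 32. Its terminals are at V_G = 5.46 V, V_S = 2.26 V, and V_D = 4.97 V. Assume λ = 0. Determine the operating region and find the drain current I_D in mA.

V_GS = V_G − V_S = 5.46 − 2.26 = 3.2 V; V_DS = V_D − V_S = 4.97 − 2.26 = 2.71 V.
k_n = μ_nC_ox · (W/L) = 1.59 mA/V².
V_ov = V_GS − V_t = 3.2 − 1.19 = 2.01 V.
Since V_DS = 2.71 V ≥ V_ov = 2.01 V, the device is in saturation.
I_D = ½ k_n V_ov² = 0.5 × 1.59 × 2.01² = 3.21 mA.

Saturation; I_D = 3.21 mA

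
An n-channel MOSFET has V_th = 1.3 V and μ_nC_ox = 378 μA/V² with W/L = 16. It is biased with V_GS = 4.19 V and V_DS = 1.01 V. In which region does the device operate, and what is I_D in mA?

k_n = μ_nC_ox · (W/L) = 6.048 mA/V².
V_ov = V_GS − V_th = 4.19 − 1.3 = 2.89 V.
Since V_DS = 1.01 V < V_ov = 2.89 V, the device is in the triode region.
I_D = k_n [V_ov · V_DS − ½ V_DS²] = 6.048 × [2.89 × 1.01 − 0.5 × 1.01²] = 14.6 mA.

Triode; I_D = 14.6 mA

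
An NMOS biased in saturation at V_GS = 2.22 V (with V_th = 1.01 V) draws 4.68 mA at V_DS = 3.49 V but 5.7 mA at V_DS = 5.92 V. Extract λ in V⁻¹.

With V_GS fixed, I_D ∝ (1 + λ V_DS) in saturation, so I_D2/I_D1 = (1 + λ V_DS2)/(1 + λ V_DS1).
5.7/4.68 = 1.218 = (1 + 5.92 λ)/(1 + 3.49 λ).
Solving: λ (I_D1 V_DS2 − I_D2 V_DS1) = I_D2 − I_D1, so λ = (5.7 − 4.68) / (4.68 × 5.92 − 5.7 × 3.49) = 1.02 / 7.81 = 0.131 V⁻¹.

λ = 0.131 V⁻¹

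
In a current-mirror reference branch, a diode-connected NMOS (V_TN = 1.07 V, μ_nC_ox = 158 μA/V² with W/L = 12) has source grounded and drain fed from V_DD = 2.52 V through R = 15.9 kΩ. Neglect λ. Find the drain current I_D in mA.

With gate tied to drain, V_GS = V_DS ≥ V_GS − V_TN, so the device is in saturation.
k_n = μ_nC_ox · (W/L) = 1.896 mA/V².
KCL at the drain: ½ k_n (V_GS − V_TN)² = (V_DD − V_GS)/R.
Let x = V_GS − 1.07. Then 15.1 x² + x − 1.45 = 0, giving x = 0.279 V (positive root), so V_GS = 1.35 V.
I_D = (V_DD − V_GS)/R = (2.52 − 1.35) / 15.9 = 0.0737 mA.

I_D = 0.0737 mA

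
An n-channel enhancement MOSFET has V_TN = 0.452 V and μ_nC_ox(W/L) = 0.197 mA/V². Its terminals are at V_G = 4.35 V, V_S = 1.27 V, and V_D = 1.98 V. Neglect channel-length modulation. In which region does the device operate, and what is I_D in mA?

V_GS = V_G − V_S = 4.35 − 1.27 = 3.08 V; V_DS = V_D − V_S = 1.98 − 1.27 = 0.71 V.
V_ov = V_GS − V_TN = 3.08 − 0.452 = 2.63 V.
Since V_DS = 0.71 V < V_ov = 2.63 V, the device is in the triode region.
I_D = k_n [V_ov · V_DS − ½ V_DS²] = 0.197 × [2.63 × 0.71 − 0.5 × 0.71²] = 0.318 mA.

Triode; I_D = 0.318 mA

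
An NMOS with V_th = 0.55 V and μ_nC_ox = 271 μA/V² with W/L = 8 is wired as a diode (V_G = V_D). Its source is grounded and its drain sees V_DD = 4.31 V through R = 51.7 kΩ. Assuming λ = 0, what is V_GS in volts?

With gate tied to drain, V_GS = V_DS ≥ V_GS − V_th, so the device is in saturation.
k_n = μ_nC_ox · (W/L) = 2.168 mA/V².
KCL at the drain: ½ k_n (V_GS − V_th)² = (V_DD − V_GS)/R.
Let x = V_GS − 0.55. Then 56 x² + x − 3.76 = 0, giving x = 0.25 V (positive root), so V_GS = 0.8 V.
I_D = (V_DD − V_GS)/R = (4.31 − 0.8) / 51.7 = 0.0679 mA.

V_GS = 0.800 V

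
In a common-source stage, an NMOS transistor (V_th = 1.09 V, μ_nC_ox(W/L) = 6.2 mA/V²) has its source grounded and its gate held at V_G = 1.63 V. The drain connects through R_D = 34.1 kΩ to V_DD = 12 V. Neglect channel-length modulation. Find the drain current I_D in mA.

I_D = 0.348 mA

V_GS = V_G = 1.63 V, so V_ov = 1.63 − 1.09 = 0.54 V.
Assume saturation: I_D = ½ k_n V_ov² = 0.5 × 6.2 × 0.54² = 0.904 mA, giving V_DS = V_DD − I_D R_D = 12 − 0.904 × 34.1 = -18.8 V.
But -18.8 V < V_ov = 0.54 V, so the device is actually in triode.
In triode I_D = k_n[V_ov V_DS − ½ V_DS²] and I_D = (V_DD − V_DS)/R_D. Equating: 106 V_DS² − 115.2 V_DS + 12 = 0, giving V_DS = 0.117 V (the root below V_ov).
I_D = (12 − 0.117) / 34.1 = 0.348 mA.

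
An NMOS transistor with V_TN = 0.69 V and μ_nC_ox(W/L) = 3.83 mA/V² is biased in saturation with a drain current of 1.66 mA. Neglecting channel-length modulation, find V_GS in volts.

V_GS = 1.62 V

In saturation I_D = ½ k_n (V_GS − V_TN)², so V_GS − V_TN = √(2 I_D / k_n) = √(2 × 1.66 / 3.83) = 0.931 V.
V_GS = 0.69 + 0.931 = 1.62 V.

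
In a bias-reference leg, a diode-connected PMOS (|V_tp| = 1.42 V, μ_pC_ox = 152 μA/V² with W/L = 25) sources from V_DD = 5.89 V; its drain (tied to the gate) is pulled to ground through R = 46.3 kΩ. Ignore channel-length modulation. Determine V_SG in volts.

V_SG = 1.64 V

With gate tied to drain, V_SG = V_SD ≥ V_SG − |V_tp|, so the device is in saturation.
k_p = μ_pC_ox · (W/L) = 3.8 mA/V².
KCL at the drain: ½ k_p (V_SG − |V_tp|)² = (V_DD − V_SG)/R.
Let x = V_SG − 1.42. Then 88 x² + x − 4.47 = 0, giving x = 0.22 V (positive root), so V_SG = 1.64 V.
I_D = (V_DD − V_SG)/R = (5.89 − 1.64) / 46.3 = 0.0918 mA.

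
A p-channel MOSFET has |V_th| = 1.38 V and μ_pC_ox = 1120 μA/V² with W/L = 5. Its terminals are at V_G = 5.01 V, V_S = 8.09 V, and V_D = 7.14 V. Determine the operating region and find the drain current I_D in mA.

V_SG = V_S − V_G = 8.09 − 5.01 = 3.08 V; V_SD = V_S − V_D = 8.09 − 7.14 = 0.95 V.
k_p = μ_pC_ox · (W/L) = 5.6 mA/V².
V_ov = V_SG − |V_th| = 3.08 − 1.38 = 1.7 V.
Since V_SD = 0.95 V < V_ov = 1.7 V, the device is in the triode region.
I_D = k_p [V_ov · V_SD − ½ V_SD²] = 5.6 × [1.7 × 0.95 − 0.5 × 0.95²] = 6.52 mA.

Triode; I_D = 6.52 mA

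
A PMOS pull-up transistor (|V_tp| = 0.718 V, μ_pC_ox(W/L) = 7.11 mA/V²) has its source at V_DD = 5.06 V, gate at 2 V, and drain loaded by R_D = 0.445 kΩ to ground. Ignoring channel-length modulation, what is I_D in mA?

I_D = 9.82 mA

V_SG = V_DD − V_G = 5.06 − 2 = 3.06 V, so V_ov = 3.06 − 0.718 = 2.34 V.
Assume saturation: I_D = ½ k_p V_ov² = 0.5 × 7.11 × 2.34² = 19.5 mA, giving V_SD = V_DD − I_D R_D = 5.06 − 19.5 × 0.445 = -3.62 V.
But -3.62 V < V_ov = 2.34 V, so the device is actually in triode.
In triode I_D = k_p[V_ov V_SD − ½ V_SD²] and I_D = (V_DD − V_SD)/R_D. Equating: 1.58 V_SD² − 8.41 V_SD + 5.06 = 0, giving V_SD = 0.692 V (the root below V_ov).
I_D = (5.06 − 0.692) / 0.445 = 9.82 mA.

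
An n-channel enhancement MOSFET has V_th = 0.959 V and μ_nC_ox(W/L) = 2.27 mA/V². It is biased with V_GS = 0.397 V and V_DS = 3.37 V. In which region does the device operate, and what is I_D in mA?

Cutoff; I_D = 0 mA

V_GS = 0.397 V < V_th = 0.959 V, so the transistor is in cutoff.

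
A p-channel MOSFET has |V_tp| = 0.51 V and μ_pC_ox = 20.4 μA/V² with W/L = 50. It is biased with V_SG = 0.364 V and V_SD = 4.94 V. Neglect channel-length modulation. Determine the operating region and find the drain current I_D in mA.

V_SG = 0.364 V < |V_tp| = 0.51 V, so the transistor is in cutoff.

Cutoff; I_D = 0 mA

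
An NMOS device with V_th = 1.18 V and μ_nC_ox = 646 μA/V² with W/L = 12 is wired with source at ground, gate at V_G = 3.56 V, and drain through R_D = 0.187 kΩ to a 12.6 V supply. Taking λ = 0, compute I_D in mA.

V_GS = V_G = 3.56 V, so V_ov = 3.56 − 1.18 = 2.38 V.
k_n = μ_nC_ox · (W/L) = 7.752 mA/V².
Assume saturation: I_D = ½ k_n V_ov² = 0.5 × 7.752 × 2.38² = 22 mA, giving V_DS = V_DD − I_D R_D = 12.6 − 22 × 0.187 = 8.49 V.
V_DS = 8.49 V ≥ V_ov = 2.38 V, confirming saturation.

I_D = 22.0 mA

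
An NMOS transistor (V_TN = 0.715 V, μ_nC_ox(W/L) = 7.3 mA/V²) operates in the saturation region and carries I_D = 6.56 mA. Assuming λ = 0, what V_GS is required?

V_GS = 2.06 V

In saturation I_D = ½ k_n (V_GS − V_TN)², so V_GS − V_TN = √(2 I_D / k_n) = √(2 × 6.56 / 7.3) = 1.34 V.
V_GS = 0.715 + 1.34 = 2.06 V.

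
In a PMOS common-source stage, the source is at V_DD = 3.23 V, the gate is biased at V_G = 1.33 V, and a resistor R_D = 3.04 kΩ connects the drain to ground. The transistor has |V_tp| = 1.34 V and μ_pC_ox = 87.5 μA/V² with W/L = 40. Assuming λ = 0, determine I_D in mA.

I_D = 0.549 mA

V_SG = V_DD − V_G = 3.23 − 1.33 = 1.9 V, so V_ov = 1.9 − 1.34 = 0.56 V.
k_p = μ_pC_ox · (W/L) = 3.5 mA/V².
Assume saturation: I_D = ½ k_p V_ov² = 0.5 × 3.5 × 0.56² = 0.549 mA, giving V_SD = V_DD − I_D R_D = 3.23 − 0.549 × 3.04 = 1.56 V.
V_SD = 1.56 V ≥ V_ov = 0.56 V, confirming saturation.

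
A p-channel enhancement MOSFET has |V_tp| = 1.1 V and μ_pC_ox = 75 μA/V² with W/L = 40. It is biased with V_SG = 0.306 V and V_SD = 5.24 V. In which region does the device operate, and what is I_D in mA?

V_SG = 0.306 V < |V_tp| = 1.1 V, so the transistor is in cutoff.

Cutoff; I_D = 0 mA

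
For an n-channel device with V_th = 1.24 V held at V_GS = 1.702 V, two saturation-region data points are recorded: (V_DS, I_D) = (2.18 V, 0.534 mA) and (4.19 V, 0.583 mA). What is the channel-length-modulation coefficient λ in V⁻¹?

λ = 0.0507 V⁻¹

With V_GS fixed, I_D ∝ (1 + λ V_DS) in saturation, so I_D2/I_D1 = (1 + λ V_DS2)/(1 + λ V_DS1).
0.583/0.534 = 1.092 = (1 + 4.19 λ)/(1 + 2.18 λ).
Solving: λ (I_D1 V_DS2 − I_D2 V_DS1) = I_D2 − I_D1, so λ = (0.583 − 0.534) / (0.534 × 4.19 − 0.583 × 2.18) = 0.049 / 0.967 = 0.0507 V⁻¹.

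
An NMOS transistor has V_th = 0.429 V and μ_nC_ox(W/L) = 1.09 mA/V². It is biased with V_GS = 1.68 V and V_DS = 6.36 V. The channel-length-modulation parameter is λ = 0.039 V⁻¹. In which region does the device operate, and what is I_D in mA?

V_ov = V_GS − V_th = 1.68 − 0.429 = 1.25 V.
Since V_DS = 6.36 V ≥ V_ov = 1.25 V, the device is in saturation.
I_D = ½ k_n V_ov² (1 + λ V_DS) = 0.5 × 1.09 × 1.25² × (1 + 0.039 × 6.36) = 1.06 mA.

Saturation; I_D = 1.06 mA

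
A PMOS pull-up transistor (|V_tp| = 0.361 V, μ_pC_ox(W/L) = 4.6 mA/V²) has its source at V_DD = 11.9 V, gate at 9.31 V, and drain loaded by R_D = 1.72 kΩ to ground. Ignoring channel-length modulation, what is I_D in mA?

V_SG = V_DD − V_G = 11.9 − 9.31 = 2.59 V, so V_ov = 2.59 − 0.361 = 2.23 V.
Assume saturation: I_D = ½ k_p V_ov² = 0.5 × 4.6 × 2.23² = 11.4 mA, giving V_SD = V_DD − I_D R_D = 11.9 − 11.4 × 1.72 = -7.76 V.
But -7.76 V < V_ov = 2.23 V, so the device is actually in triode.
In triode I_D = k_p[V_ov V_SD − ½ V_SD²] and I_D = (V_DD − V_SD)/R_D. Equating: 3.96 V_SD² − 18.64 V_SD + 11.9 = 0, giving V_SD = 0.762 V (the root below V_ov).
I_D = (11.9 − 0.762) / 1.72 = 6.48 mA.

I_D = 6.48 mA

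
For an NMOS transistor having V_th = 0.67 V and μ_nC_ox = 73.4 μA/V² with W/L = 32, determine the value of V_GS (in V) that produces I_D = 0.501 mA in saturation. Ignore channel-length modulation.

k_n = μ_nC_ox · (W/L) = 2.349 mA/V².
In saturation I_D = ½ k_n (V_GS − V_th)², so V_GS − V_th = √(2 I_D / k_n) = √(2 × 0.501 / 2.349) = 0.653 V.
V_GS = 0.67 + 0.653 = 1.32 V.

V_GS = 1.32 V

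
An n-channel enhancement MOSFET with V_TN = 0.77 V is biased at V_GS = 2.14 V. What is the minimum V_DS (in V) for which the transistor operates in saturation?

The boundary between triode and saturation is V_DS = V_GS − V_TN = V_ov.
V_ov = 2.14 − 0.77 = 1.37 V.

V_DS,sat = 1.37 V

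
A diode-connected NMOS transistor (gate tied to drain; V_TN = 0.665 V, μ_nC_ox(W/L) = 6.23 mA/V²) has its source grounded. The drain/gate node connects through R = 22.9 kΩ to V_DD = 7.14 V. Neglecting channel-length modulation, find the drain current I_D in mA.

With gate tied to drain, V_GS = V_DS ≥ V_GS − V_TN, so the device is in saturation.
KCL at the drain: ½ k_n (V_GS − V_TN)² = (V_DD − V_GS)/R.
Let x = V_GS − 0.665. Then 71.3 x² + x − 6.475 = 0, giving x = 0.294 V (positive root), so V_GS = 0.959 V.
I_D = (V_DD − V_GS)/R = (7.14 − 0.959) / 22.9 = 0.27 mA.

I_D = 0.270 mA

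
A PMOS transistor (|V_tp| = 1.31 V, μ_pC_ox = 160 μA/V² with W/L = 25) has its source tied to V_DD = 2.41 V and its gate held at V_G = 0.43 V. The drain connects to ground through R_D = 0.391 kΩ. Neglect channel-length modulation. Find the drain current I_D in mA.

I_D = 0.898 mA

V_SG = V_DD − V_G = 2.41 − 0.43 = 1.98 V, so V_ov = 1.98 − 1.31 = 0.67 V.
k_p = μ_pC_ox · (W/L) = 4 mA/V².
Assume saturation: I_D = ½ k_p V_ov² = 0.5 × 4 × 0.67² = 0.898 mA, giving V_SD = V_DD − I_D R_D = 2.41 − 0.898 × 0.391 = 2.06 V.
V_SD = 2.06 V ≥ V_ov = 0.67 V, confirming saturation.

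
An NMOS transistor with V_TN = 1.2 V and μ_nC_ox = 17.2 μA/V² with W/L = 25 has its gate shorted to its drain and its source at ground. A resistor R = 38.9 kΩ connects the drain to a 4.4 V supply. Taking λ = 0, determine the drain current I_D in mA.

I_D = 0.0678 mA

With gate tied to drain, V_GS = V_DS ≥ V_GS − V_TN, so the device is in saturation.
k_n = μ_nC_ox · (W/L) = 0.43 mA/V².
KCL at the drain: ½ k_n (V_GS − V_TN)² = (V_DD − V_GS)/R.
Let x = V_GS − 1.2. Then 8.36 x² + x − 3.2 = 0, giving x = 0.562 V (positive root), so V_GS = 1.76 V.
I_D = (V_DD − V_GS)/R = (4.4 − 1.76) / 38.9 = 0.0678 mA.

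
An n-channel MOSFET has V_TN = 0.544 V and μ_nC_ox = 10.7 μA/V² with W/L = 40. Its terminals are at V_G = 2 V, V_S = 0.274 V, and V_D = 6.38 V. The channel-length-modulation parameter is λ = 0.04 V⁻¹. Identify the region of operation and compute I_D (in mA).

Saturation; I_D = 0.372 mA

V_GS = V_G − V_S = 2 − 0.274 = 1.73 V; V_DS = V_D − V_S = 6.38 − 0.274 = 6.11 V.
k_n = μ_nC_ox · (W/L) = 0.428 mA/V².
V_ov = V_GS − V_TN = 1.73 − 0.544 = 1.18 V.
Since V_DS = 6.11 V ≥ V_ov = 1.18 V, the device is in saturation.
I_D = ½ k_n V_ov² (1 + λ V_DS) = 0.5 × 0.428 × 1.18² × (1 + 0.04 × 6.11) = 0.372 mA.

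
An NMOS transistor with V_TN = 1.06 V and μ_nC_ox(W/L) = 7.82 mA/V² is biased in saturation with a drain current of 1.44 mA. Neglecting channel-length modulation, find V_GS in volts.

V_GS = 1.67 V

In saturation I_D = ½ k_n (V_GS − V_TN)², so V_GS − V_TN = √(2 I_D / k_n) = √(2 × 1.44 / 7.82) = 0.607 V.
V_GS = 1.06 + 0.607 = 1.67 V.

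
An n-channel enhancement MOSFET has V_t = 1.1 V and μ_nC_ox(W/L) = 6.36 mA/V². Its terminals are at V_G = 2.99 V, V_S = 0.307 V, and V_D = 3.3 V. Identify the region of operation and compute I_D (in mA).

Saturation; I_D = 7.97 mA

V_GS = V_G − V_S = 2.99 − 0.307 = 2.68 V; V_DS = V_D − V_S = 3.3 − 0.307 = 2.99 V.
V_ov = V_GS − V_t = 2.68 − 1.1 = 1.58 V.
Since V_DS = 2.99 V ≥ V_ov = 1.58 V, the device is in saturation.
I_D = ½ k_n V_ov² = 0.5 × 6.36 × 1.58² = 7.97 mA.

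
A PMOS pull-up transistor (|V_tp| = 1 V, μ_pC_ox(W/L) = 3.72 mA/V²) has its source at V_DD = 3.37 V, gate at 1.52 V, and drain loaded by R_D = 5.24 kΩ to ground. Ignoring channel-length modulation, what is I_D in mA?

I_D = 0.601 mA

V_SG = V_DD − V_G = 3.37 − 1.52 = 1.85 V, so V_ov = 1.85 − 1 = 0.85 V.
Assume saturation: I_D = ½ k_p V_ov² = 0.5 × 3.72 × 0.85² = 1.34 mA, giving V_SD = V_DD − I_D R_D = 3.37 − 1.34 × 5.24 = -3.67 V.
But -3.67 V < V_ov = 0.85 V, so the device is actually in triode.
In triode I_D = k_p[V_ov V_SD − ½ V_SD²] and I_D = (V_DD − V_SD)/R_D. Equating: 9.75 V_SD² − 17.57 V_SD + 3.37 = 0, giving V_SD = 0.218 V (the root below V_ov).
I_D = (3.37 − 0.218) / 5.24 = 0.601 mA.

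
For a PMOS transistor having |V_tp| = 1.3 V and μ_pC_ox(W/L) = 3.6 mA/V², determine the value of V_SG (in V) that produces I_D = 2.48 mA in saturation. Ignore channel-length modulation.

In saturation I_D = ½ k_p (V_SG − |V_tp|)², so V_SG − |V_tp| = √(2 I_D / k_p) = √(2 × 2.48 / 3.6) = 1.17 V.
V_SG = 1.3 + 1.17 = 2.47 V.

V_SG = 2.47 V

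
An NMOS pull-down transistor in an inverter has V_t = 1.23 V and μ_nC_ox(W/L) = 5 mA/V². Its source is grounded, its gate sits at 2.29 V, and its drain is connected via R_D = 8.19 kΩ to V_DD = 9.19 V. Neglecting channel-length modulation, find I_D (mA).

I_D = 1.09 mA

V_GS = V_G = 2.29 V, so V_ov = 2.29 − 1.23 = 1.06 V.
Assume saturation: I_D = ½ k_n V_ov² = 0.5 × 5 × 1.06² = 2.81 mA, giving V_DS = V_DD − I_D R_D = 9.19 − 2.81 × 8.19 = -13.8 V.
But -13.8 V < V_ov = 1.06 V, so the device is actually in triode.
In triode I_D = k_n[V_ov V_DS − ½ V_DS²] and I_D = (V_DD − V_DS)/R_D. Equating: 20.5 V_DS² − 44.41 V_DS + 9.19 = 0, giving V_DS = 0.232 V (the root below V_ov).
I_D = (9.19 − 0.232) / 8.19 = 1.09 mA.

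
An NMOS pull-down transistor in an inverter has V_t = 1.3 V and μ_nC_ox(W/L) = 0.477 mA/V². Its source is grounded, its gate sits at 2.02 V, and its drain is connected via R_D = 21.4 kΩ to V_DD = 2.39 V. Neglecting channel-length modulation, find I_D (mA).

I_D = 0.0944 mA

V_GS = V_G = 2.02 V, so V_ov = 2.02 − 1.3 = 0.72 V.
Assume saturation: I_D = ½ k_n V_ov² = 0.5 × 0.477 × 0.72² = 0.124 mA, giving V_DS = V_DD − I_D R_D = 2.39 − 0.124 × 21.4 = -0.256 V.
But -0.256 V < V_ov = 0.72 V, so the device is actually in triode.
In triode I_D = k_n[V_ov V_DS − ½ V_DS²] and I_D = (V_DD − V_DS)/R_D. Equating: 5.1 V_DS² − 8.35 V_DS + 2.39 = 0, giving V_DS = 0.37 V (the root below V_ov).
I_D = (2.39 − 0.37) / 21.4 = 0.0944 mA.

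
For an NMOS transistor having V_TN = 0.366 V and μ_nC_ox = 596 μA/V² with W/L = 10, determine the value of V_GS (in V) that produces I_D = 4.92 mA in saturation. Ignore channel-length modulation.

V_GS = 1.65 V

k_n = μ_nC_ox · (W/L) = 5.96 mA/V².
In saturation I_D = ½ k_n (V_GS − V_TN)², so V_GS − V_TN = √(2 I_D / k_n) = √(2 × 4.92 / 5.96) = 1.28 V.
V_GS = 0.366 + 1.28 = 1.65 V.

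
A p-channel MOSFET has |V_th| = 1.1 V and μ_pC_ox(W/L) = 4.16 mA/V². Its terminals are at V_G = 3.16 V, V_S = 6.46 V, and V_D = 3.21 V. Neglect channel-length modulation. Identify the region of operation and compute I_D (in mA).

V_SG = V_S − V_G = 6.46 − 3.16 = 3.3 V; V_SD = V_S − V_D = 6.46 − 3.21 = 3.25 V.
V_ov = V_SG − |V_th| = 3.3 − 1.1 = 2.2 V.
Since V_SD = 3.25 V ≥ V_ov = 2.2 V, the device is in saturation.
I_D = ½ k_p V_ov² = 0.5 × 4.16 × 2.2² = 10.1 mA.

Saturation; I_D = 10.1 mA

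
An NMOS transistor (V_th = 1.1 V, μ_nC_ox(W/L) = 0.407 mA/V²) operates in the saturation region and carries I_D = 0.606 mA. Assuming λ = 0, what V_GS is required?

V_GS = 2.83 V

In saturation I_D = ½ k_n (V_GS − V_th)², so V_GS − V_th = √(2 I_D / k_n) = √(2 × 0.606 / 0.407) = 1.73 V.
V_GS = 1.1 + 1.73 = 2.83 V.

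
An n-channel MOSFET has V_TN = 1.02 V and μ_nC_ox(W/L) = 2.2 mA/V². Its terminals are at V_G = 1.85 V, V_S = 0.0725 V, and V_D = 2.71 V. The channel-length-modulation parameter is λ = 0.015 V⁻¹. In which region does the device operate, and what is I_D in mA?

V_GS = V_G − V_S = 1.85 − 0.0725 = 1.78 V; V_DS = V_D − V_S = 2.71 − 0.0725 = 2.64 V.
V_ov = V_GS − V_TN = 1.78 − 1.02 = 0.758 V.
Since V_DS = 2.64 V ≥ V_ov = 0.758 V, the device is in saturation.
I_D = ½ k_n V_ov² (1 + λ V_DS) = 0.5 × 2.2 × 0.758² × (1 + 0.015 × 2.64) = 0.656 mA.

Saturation; I_D = 0.656 mA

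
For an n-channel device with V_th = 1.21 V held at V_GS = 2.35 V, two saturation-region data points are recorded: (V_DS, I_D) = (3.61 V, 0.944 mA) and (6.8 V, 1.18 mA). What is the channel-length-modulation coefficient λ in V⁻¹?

λ = 0.109 V⁻¹

With V_GS fixed, I_D ∝ (1 + λ V_DS) in saturation, so I_D2/I_D1 = (1 + λ V_DS2)/(1 + λ V_DS1).
1.18/0.944 = 1.25 = (1 + 6.8 λ)/(1 + 3.61 λ).
Solving: λ (I_D1 V_DS2 − I_D2 V_DS1) = I_D2 − I_D1, so λ = (1.18 − 0.944) / (0.944 × 6.8 − 1.18 × 3.61) = 0.236 / 2.16 = 0.109 V⁻¹.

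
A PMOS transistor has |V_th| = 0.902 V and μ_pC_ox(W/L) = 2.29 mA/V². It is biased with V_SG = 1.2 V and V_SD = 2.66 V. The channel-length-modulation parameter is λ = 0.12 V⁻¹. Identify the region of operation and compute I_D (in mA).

Saturation; I_D = 0.134 mA

V_ov = V_SG − |V_th| = 1.2 − 0.902 = 0.298 V.
Since V_SD = 2.66 V ≥ V_ov = 0.298 V, the device is in saturation.
I_D = ½ k_p V_ov² (1 + λ V_SD) = 0.5 × 2.29 × 0.298² × (1 + 0.12 × 2.66) = 0.134 mA.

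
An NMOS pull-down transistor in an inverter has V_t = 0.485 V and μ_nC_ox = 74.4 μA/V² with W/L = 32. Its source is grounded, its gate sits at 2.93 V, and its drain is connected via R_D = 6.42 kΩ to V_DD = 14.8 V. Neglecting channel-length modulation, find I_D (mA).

V_GS = V_G = 2.93 V, so V_ov = 2.93 − 0.485 = 2.45 V.
k_n = μ_nC_ox · (W/L) = 2.381 mA/V².
Assume saturation: I_D = ½ k_n V_ov² = 0.5 × 2.381 × 2.45² = 7.12 mA, giving V_DS = V_DD − I_D R_D = 14.8 − 7.12 × 6.42 = -30.9 V.
But -30.9 V < V_ov = 2.45 V, so the device is actually in triode.
In triode I_D = k_n[V_ov V_DS − ½ V_DS²] and I_D = (V_DD − V_DS)/R_D. Equating: 7.64 V_DS² − 38.37 V_DS + 14.8 = 0, giving V_DS = 0.421 V (the root below V_ov).
I_D = (14.8 − 0.421) / 6.42 = 2.24 mA.

I_D = 2.24 mA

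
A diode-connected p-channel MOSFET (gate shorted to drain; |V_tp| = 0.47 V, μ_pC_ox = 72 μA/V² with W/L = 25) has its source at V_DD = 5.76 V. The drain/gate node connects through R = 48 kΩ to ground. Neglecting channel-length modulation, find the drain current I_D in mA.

With gate tied to drain, V_SG = V_SD ≥ V_SG − |V_tp|, so the device is in saturation.
k_p = μ_pC_ox · (W/L) = 1.8 mA/V².
KCL at the drain: ½ k_p (V_SG − |V_tp|)² = (V_DD − V_SG)/R.
Let x = V_SG − 0.47. Then 43.2 x² + x − 5.29 = 0, giving x = 0.339 V (positive root), so V_SG = 0.809 V.
I_D = (V_DD − V_SG)/R = (5.76 − 0.809) / 48 = 0.103 mA.

I_D = 0.103 mA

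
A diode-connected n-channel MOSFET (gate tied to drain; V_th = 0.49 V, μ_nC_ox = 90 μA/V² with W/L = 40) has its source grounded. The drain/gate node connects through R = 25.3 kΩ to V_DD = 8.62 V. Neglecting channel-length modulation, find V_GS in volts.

With gate tied to drain, V_GS = V_DS ≥ V_GS − V_th, so the device is in saturation.
k_n = μ_nC_ox · (W/L) = 3.6 mA/V².
KCL at the drain: ½ k_n (V_GS − V_th)² = (V_DD − V_GS)/R.
Let x = V_GS − 0.49. Then 45.5 x² + x − 8.13 = 0, giving x = 0.412 V (positive root), so V_GS = 0.902 V.
I_D = (V_DD − V_GS)/R = (8.62 − 0.902) / 25.3 = 0.305 mA.

V_GS = 0.902 V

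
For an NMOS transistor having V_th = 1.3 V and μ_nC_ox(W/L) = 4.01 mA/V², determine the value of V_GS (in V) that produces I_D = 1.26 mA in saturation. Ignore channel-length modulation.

In saturation I_D = ½ k_n (V_GS − V_th)², so V_GS − V_th = √(2 I_D / k_n) = √(2 × 1.26 / 4.01) = 0.793 V.
V_GS = 1.3 + 0.793 = 2.09 V.

V_GS = 2.09 V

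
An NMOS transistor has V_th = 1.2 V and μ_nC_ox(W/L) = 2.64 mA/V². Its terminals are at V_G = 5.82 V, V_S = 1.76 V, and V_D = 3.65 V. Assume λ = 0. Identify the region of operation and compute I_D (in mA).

Triode; I_D = 9.56 mA

V_GS = V_G − V_S = 5.82 − 1.76 = 4.06 V; V_DS = V_D − V_S = 3.65 − 1.76 = 1.89 V.
V_ov = V_GS − V_th = 4.06 − 1.2 = 2.86 V.
Since V_DS = 1.89 V < V_ov = 2.86 V, the device is in the triode region.
I_D = k_n [V_ov · V_DS − ½ V_DS²] = 2.64 × [2.86 × 1.89 − 0.5 × 1.89²] = 9.56 mA.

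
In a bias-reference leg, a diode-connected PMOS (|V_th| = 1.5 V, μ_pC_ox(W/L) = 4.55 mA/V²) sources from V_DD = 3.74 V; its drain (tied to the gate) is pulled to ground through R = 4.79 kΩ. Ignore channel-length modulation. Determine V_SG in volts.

V_SG = 1.91 V

With gate tied to drain, V_SG = V_SD ≥ V_SG − |V_th|, so the device is in saturation.
KCL at the drain: ½ k_p (V_SG − |V_th|)² = (V_DD − V_SG)/R.
Let x = V_SG − 1.5. Then 10.9 x² + x − 2.24 = 0, giving x = 0.41 V (positive root), so V_SG = 1.91 V.
I_D = (V_DD − V_SG)/R = (3.74 − 1.91) / 4.79 = 0.382 mA.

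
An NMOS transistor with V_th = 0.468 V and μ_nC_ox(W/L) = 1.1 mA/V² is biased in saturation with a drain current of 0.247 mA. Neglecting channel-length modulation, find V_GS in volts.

In saturation I_D = ½ k_n (V_GS − V_th)², so V_GS − V_th = √(2 I_D / k_n) = √(2 × 0.247 / 1.1) = 0.67 V.
V_GS = 0.468 + 0.67 = 1.14 V.

V_GS = 1.14 V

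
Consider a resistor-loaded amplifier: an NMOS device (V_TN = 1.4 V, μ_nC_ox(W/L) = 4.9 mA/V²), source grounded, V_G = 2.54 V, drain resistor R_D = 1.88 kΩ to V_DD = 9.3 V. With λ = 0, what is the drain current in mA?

V_GS = V_G = 2.54 V, so V_ov = 2.54 − 1.4 = 1.14 V.
Assume saturation: I_D = ½ k_n V_ov² = 0.5 × 4.9 × 1.14² = 3.18 mA, giving V_DS = V_DD − I_D R_D = 9.3 − 3.18 × 1.88 = 3.31 V.
V_DS = 3.31 V ≥ V_ov = 1.14 V, confirming saturation.

I_D = 3.18 mA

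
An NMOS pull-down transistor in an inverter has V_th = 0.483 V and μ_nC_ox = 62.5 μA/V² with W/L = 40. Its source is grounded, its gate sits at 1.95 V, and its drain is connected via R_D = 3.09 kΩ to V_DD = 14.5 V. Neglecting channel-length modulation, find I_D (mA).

I_D = 2.69 mA

V_GS = V_G = 1.95 V, so V_ov = 1.95 − 0.483 = 1.47 V.
k_n = μ_nC_ox · (W/L) = 2.5 mA/V².
Assume saturation: I_D = ½ k_n V_ov² = 0.5 × 2.5 × 1.47² = 2.69 mA, giving V_DS = V_DD − I_D R_D = 14.5 − 2.69 × 3.09 = 6.19 V.
V_DS = 6.19 V ≥ V_ov = 1.47 V, confirming saturation.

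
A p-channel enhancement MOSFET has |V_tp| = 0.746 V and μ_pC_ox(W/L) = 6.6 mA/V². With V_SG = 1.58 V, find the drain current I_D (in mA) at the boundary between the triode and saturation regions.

At the boundary V_SD = V_ov = V_SG − |V_tp| = 1.58 − 0.746 = 0.834 V.
I_D = ½ k_p V_ov² = 0.5 × 6.6 × 0.834² = 2.3 mA.

I_D = 2.30 mA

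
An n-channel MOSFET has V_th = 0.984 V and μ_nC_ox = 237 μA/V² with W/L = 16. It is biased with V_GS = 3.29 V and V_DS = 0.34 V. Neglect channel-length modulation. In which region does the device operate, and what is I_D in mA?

Triode; I_D = 2.75 mA

k_n = μ_nC_ox · (W/L) = 3.792 mA/V².
V_ov = V_GS − V_th = 3.29 − 0.984 = 2.31 V.
Since V_DS = 0.34 V < V_ov = 2.31 V, the device is in the triode region.
I_D = k_n [V_ov · V_DS − ½ V_DS²] = 3.792 × [2.31 × 0.34 − 0.5 × 0.34²] = 2.75 mA.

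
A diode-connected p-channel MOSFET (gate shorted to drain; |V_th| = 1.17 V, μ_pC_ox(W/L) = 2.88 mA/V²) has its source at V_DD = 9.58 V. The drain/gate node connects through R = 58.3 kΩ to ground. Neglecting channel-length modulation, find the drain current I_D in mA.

With gate tied to drain, V_SG = V_SD ≥ V_SG − |V_th|, so the device is in saturation.
KCL at the drain: ½ k_p (V_SG − |V_th|)² = (V_DD − V_SG)/R.
Let x = V_SG − 1.17. Then 84 x² + x − 8.41 = 0, giving x = 0.311 V (positive root), so V_SG = 1.48 V.
I_D = (V_DD − V_SG)/R = (9.58 − 1.48) / 58.3 = 0.139 mA.

I_D = 0.139 mA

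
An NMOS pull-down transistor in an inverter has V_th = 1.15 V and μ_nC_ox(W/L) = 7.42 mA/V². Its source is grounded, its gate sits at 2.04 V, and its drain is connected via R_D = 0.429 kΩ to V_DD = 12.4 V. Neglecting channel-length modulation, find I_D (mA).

I_D = 2.94 mA

V_GS = V_G = 2.04 V, so V_ov = 2.04 − 1.15 = 0.89 V.
Assume saturation: I_D = ½ k_n V_ov² = 0.5 × 7.42 × 0.89² = 2.94 mA, giving V_DS = V_DD − I_D R_D = 12.4 − 2.94 × 0.429 = 11.1 V.
V_DS = 11.1 V ≥ V_ov = 0.89 V, confirming saturation.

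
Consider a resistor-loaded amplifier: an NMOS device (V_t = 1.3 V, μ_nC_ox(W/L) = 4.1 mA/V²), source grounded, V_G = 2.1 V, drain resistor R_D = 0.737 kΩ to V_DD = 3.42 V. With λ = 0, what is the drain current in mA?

V_GS = V_G = 2.1 V, so V_ov = 2.1 − 1.3 = 0.8 V.
Assume saturation: I_D = ½ k_n V_ov² = 0.5 × 4.1 × 0.8² = 1.31 mA, giving V_DS = V_DD − I_D R_D = 3.42 − 1.31 × 0.737 = 2.45 V.
V_DS = 2.45 V ≥ V_ov = 0.8 V, confirming saturation.

I_D = 1.31 mA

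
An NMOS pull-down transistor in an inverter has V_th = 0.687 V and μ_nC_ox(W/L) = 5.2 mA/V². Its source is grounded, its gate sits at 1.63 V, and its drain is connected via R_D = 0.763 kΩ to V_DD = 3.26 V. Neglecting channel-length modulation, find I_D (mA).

V_GS = V_G = 1.63 V, so V_ov = 1.63 − 0.687 = 0.943 V.
Assume saturation: I_D = ½ k_n V_ov² = 0.5 × 5.2 × 0.943² = 2.31 mA, giving V_DS = V_DD − I_D R_D = 3.26 − 2.31 × 0.763 = 1.5 V.
V_DS = 1.5 V ≥ V_ov = 0.943 V, confirming saturation.

I_D = 2.31 mA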